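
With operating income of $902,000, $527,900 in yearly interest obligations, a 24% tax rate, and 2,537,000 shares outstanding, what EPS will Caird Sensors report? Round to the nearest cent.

Interest = $527,900.00, so EBT = $902,000 − $527,900.00 = $374,100.00.
After tax at 24%: net income = $374,100.00 × 0.76 = $284,316.00.
EPS = $284,316.00 ÷ 2,537,000 = $0.11.

$0.11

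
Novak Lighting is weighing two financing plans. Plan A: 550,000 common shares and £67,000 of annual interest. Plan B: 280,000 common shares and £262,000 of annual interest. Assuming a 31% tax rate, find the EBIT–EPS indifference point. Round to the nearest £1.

Set EPS_A = EPS_B: (EBIT − £67,000)(1 − 0.31) ÷ 550,000 = (EBIT − £262,000)(1 − 0.31) ÷ 280,000.
The (1 − t) factor cancels: (EBIT − 67,000) × 280,000 = (EBIT − 262,000) × 550,000.
Solving, EBIT = (262,000·550,000 − 67,000·280,000) / (550,000 − 280,000) = 125,340,000,000 / 270,000 = 464,222.22.

£464,222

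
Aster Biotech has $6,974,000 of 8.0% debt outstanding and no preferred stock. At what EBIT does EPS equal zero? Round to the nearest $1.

Annual interest = 8.0% × $6,974,000 = $557,920.00.
With no preferred dividends, EPS = 0 when EBIT exactly covers interest, so the financial break-even EBIT is $557,920.00.

$557,920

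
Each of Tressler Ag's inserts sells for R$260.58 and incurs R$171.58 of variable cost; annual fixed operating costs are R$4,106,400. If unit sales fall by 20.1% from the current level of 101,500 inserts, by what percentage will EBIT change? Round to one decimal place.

Total contribution margin = 101,500 × R$89.00 = R$9,033,500.00.
Operating income = contribution − fixed costs = R$9,033,500.00 − R$4,106,400 = R$4,927,100.00.
So DOL = total CM / EBIT = R$9,033,500.00 / R$4,927,100.00 = 1.8334.
Operating income changes by 1.8334 × -20.1% = -36.9%.

-36.9%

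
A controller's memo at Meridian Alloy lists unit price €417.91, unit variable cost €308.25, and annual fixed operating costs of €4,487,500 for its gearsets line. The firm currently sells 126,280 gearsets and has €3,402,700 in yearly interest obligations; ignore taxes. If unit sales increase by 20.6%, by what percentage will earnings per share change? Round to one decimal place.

+47.9%

Total contribution margin = 126,280 × €109.66 = €13,847,864.80.
Subtracting fixed costs: EBIT = €13,847,864.80 − €4,487,500 = €9,360,364.80.
Interest = €3,402,700.00, so EBIT − I = €5,957,664.80.
Degree of combined leverage = contribution ÷ (EBIT − I) = €13,847,864.80 ÷ €5,957,664.80 = 2.3244.
EPS therefore changes by 2.3244 × (+20.6%) = +47.9%.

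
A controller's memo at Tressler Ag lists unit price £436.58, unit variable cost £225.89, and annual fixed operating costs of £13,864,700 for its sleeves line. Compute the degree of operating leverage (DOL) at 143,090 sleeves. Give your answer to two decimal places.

1.85

Contribution at this volume is 143,090 × £210.69 = £30,147,632.10.
Operating income = contribution − fixed costs = £30,147,632.10 − £13,864,700 = £16,282,932.10.
So DOL = total CM / EBIT = £30,147,632.10 / £16,282,932.10 = 1.8515.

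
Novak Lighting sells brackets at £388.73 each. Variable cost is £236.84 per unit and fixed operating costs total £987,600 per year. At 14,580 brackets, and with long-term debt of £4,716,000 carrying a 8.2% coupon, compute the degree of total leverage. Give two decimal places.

2.64

Contribution at this volume is 14,580 × £151.89 = £2,214,556.20.
EBIT = £2,214,556.20 − £987,600 = £1,226,956.20. Interest = £386,712.00, so EBIT − I = £840,244.20.
DCL = contribution ÷ (EBIT − I) = £2,214,556.20 ÷ £840,244.20 = 2.6356.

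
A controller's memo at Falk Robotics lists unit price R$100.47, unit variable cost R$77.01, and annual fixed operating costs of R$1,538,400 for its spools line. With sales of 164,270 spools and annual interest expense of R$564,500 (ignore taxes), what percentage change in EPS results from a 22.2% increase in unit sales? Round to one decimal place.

+48.9%

At 164,270 units, contribution = 164,270 × R$23.46 = R$3,853,774.20.
Operating income = contribution − fixed costs = R$3,853,774.20 − R$1,538,400 = R$2,315,374.20.
Interest = R$564,500.00, so EBIT − I = R$1,750,874.20.
Degree of combined leverage = contribution ÷ (EBIT − I) = R$3,853,774.20 ÷ R$1,750,874.20 = 2.2011.
%ΔEPS = DCL × %ΔSales = 2.2011 × +22.2% = +48.9%.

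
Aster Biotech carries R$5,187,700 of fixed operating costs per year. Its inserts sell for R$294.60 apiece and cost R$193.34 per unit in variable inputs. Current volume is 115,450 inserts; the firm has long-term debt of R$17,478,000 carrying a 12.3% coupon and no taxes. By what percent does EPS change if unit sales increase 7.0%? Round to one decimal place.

+18.8%

At 115,450 units, contribution = 115,450 × R$101.26 = R$11,690,467.00.
EBIT = R$11,690,467.00 − R$5,187,700 = R$6,502,767.00.
Interest = R$2,149,794.00, so EBIT − I = R$4,352,973.00.
DCL = total CM / (EBIT − I) = R$11,690,467.00 / R$4,352,973.00 = 2.6856.
%ΔEPS = DCL × %ΔSales = 2.6856 × +7.0% = +18.8%.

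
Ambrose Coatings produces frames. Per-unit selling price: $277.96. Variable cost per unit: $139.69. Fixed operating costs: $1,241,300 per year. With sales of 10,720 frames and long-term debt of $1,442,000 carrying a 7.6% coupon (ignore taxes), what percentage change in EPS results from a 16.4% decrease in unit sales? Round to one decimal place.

-185.1%

At 10,720 units, contribution = 10,720 × $138.27 = $1,482,254.40.
Operating income = contribution − fixed costs = $1,482,254.40 − $1,241,300 = $240,954.40.
Interest = $109,592.00, so EBIT − I = $131,362.40.
Degree of combined leverage = contribution ÷ (EBIT − I) = $1,482,254.40 ÷ $131,362.40 = 11.2837.
%ΔEPS = DCL × %ΔSales = 11.2837 × -16.4% = -185.1%.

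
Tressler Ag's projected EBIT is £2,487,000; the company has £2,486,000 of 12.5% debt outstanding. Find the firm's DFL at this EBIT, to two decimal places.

Interest = £310,750.00.
DFL = EBIT ÷ (EBIT − I) = £2,487,000 ÷ (£2,487,000 − £310,750.00) = £2,487,000 ÷ £2,176,250.00 = 1.1428.

1.14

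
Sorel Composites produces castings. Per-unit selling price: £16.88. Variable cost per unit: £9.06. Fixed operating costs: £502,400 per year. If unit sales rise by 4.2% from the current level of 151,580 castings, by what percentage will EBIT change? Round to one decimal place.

At 151,580 units, contribution = 151,580 × £7.82 = £1,185,355.60.
Operating income = contribution − fixed costs = £1,185,355.60 − £502,400 = £682,955.60.
Degree of operating leverage = £1,185,355.60 / £682,955.60 = 1.7356.
So EBIT moves 1.7356 × (+4.2%) = +7.3%.

+7.3%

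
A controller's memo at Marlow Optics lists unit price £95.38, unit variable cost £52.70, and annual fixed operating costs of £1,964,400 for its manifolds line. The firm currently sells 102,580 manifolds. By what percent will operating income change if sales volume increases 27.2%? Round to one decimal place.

+49.3%

Total contribution margin = 102,580 × £42.68 = £4,378,114.40.
Subtracting fixed costs: EBIT = £4,378,114.40 − £1,964,400 = £2,413,714.40.
So DOL = total CM / EBIT = £4,378,114.40 / £2,413,714.40 = 1.8138.
Operating income changes by 1.8138 × +27.2% = +49.3%.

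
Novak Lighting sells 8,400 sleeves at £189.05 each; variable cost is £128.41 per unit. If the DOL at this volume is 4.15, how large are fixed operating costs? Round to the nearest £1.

Contribution at this volume is 8,400 × £60.64 = £509,376.00.
Since DOL = CM ÷ EBIT, EBIT = £509,376.00 ÷ 4.15 = £122,741.20.
Fixed costs = CM − EBIT = £509,376.00 − £122,741.20 = £386,635.

£386,635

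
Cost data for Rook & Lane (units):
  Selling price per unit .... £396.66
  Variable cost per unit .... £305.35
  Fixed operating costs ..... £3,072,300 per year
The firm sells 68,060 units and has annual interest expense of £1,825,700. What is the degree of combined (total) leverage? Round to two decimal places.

Total contribution margin = 68,060 × £91.31 = £6,214,558.60.
EBIT = £6,214,558.60 − £3,072,300 = £3,142,258.60. Interest = £1,825,700.00.
DOL = £6,214,558.60 ÷ £3,142,258.60 = 1.9777; DFL = £3,142,258.60 ÷ £1,316,558.60 = 2.3867.
DCL = DOL × DFL = 1.9777 × 2.3867 = 4.7202.

4.72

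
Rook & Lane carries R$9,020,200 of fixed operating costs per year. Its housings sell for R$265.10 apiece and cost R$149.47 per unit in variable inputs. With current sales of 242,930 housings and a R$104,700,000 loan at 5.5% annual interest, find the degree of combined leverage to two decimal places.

At 242,930 units, contribution = 242,930 × R$115.63 = R$28,089,995.90.
Operating income = contribution − fixed costs = R$28,089,995.90 − R$9,020,200 = R$19,069,795.90. Interest = R$5,758,500.00, so EBIT − I = R$13,311,295.90.
DCL = contribution ÷ (EBIT − I) = R$28,089,995.90 ÷ R$13,311,295.90 = 2.1102.

2.11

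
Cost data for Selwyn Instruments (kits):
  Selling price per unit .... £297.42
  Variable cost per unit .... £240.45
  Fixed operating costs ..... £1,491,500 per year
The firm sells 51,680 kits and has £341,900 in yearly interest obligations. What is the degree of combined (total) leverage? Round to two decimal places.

2.65

Contribution at this volume is 51,680 × £56.97 = £2,944,209.60.
Subtracting fixed costs: EBIT = £2,944,209.60 − £1,491,500 = £1,452,709.60. Interest = £341,900.00, so EBIT − I = £1,110,809.60.
Degree of total leverage = total CM / (EBIT − interest) = £2,944,209.60 / £1,110,809.60 = 2.6505.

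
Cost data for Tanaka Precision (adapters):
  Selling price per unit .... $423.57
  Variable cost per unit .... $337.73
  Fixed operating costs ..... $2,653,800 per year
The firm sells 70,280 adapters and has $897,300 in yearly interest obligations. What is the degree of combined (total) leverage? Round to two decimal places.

2.43

Total contribution margin = 70,280 × $85.84 = $6,032,835.20.
Operating income = contribution − fixed costs = $6,032,835.20 − $2,653,800 = $3,379,035.20. Interest = $897,300.00, so EBIT − I = $2,481,735.20.
Degree of total leverage = total CM / (EBIT − interest) = $6,032,835.20 / $2,481,735.20 = 2.4309.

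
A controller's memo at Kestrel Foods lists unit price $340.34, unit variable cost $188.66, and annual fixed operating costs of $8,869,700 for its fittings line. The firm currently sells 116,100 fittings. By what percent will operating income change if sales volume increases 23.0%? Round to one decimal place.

+46.3%

Total contribution margin = 116,100 × $151.68 = $17,610,048.00.
Subtracting fixed costs: EBIT = $17,610,048.00 − $8,869,700 = $8,740,348.00.
DOL = contribution ÷ EBIT = $17,610,048.00 ÷ $8,740,348.00 = 2.0148.
So EBIT moves 2.0148 × (+23.0%) = +46.3%.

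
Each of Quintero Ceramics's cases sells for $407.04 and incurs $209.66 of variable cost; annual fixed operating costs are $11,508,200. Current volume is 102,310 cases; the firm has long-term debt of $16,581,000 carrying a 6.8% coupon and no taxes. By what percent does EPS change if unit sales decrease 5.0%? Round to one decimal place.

At 102,310 units, contribution = 102,310 × $197.38 = $20,193,947.80.
Subtracting fixed costs: EBIT = $20,193,947.80 − $11,508,200 = $8,685,747.80.
After interest of $1,127,508.00, pre-tax earnings = $7,558,239.80.
DCL = total CM / (EBIT − I) = $20,193,947.80 / $7,558,239.80 = 2.6718.
EPS therefore changes by 2.6718 × (-5.0%) = -13.4%.

-13.4%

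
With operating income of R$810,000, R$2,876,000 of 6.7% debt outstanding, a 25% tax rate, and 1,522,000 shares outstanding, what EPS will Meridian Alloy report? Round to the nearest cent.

R$0.30

Pre-tax income = R$810,000 − R$192,692.00 = R$617,308.00.
After tax at 25%: net income = R$617,308.00 × 0.75 = R$462,981.00.
EPS = R$462,981.00 ÷ 1,522,000 = R$0.30.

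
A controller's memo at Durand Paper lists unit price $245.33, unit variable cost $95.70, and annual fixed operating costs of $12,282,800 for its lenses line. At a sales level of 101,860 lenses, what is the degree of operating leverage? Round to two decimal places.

Contribution at this volume is 101,860 × $149.63 = $15,241,311.80.
EBIT = $15,241,311.80 − $12,282,800 = $2,958,511.80.
DOL = contribution ÷ EBIT = $15,241,311.80 ÷ $2,958,511.80 = 5.1517.

5.15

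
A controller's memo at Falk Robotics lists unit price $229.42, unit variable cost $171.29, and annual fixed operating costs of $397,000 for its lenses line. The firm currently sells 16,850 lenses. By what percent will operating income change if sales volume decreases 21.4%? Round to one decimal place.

-36.0%

Contribution at this volume is 16,850 × $58.13 = $979,490.50.
Subtracting fixed costs: EBIT = $979,490.50 − $397,000 = $582,490.50.
So DOL = total CM / EBIT = $979,490.50 / $582,490.50 = 1.6816.
Operating income changes by 1.6816 × -21.4% = -36.0%.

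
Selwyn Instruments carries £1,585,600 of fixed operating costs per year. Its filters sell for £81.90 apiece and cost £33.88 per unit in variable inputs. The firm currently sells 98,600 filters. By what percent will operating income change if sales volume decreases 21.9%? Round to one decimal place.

Total contribution margin = 98,600 × £48.02 = £4,734,772.00.
EBIT = £4,734,772.00 − £1,585,600 = £3,149,172.00.
So DOL = total CM / EBIT = £4,734,772.00 / £3,149,172.00 = 1.5035.
%ΔEBIT = DOL × %ΔSales = 1.5035 × -21.9% = -32.9%.

-32.9%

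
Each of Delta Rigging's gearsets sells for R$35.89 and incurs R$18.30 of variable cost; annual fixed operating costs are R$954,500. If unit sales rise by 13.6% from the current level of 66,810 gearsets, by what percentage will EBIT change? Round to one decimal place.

+72.4%

Total contribution margin = 66,810 × R$17.59 = R$1,175,187.90.
Subtracting fixed costs: EBIT = R$1,175,187.90 − R$954,500 = R$220,687.90.
So DOL = total CM / EBIT = R$1,175,187.90 / R$220,687.90 = 5.3251.
Operating income changes by 5.3251 × +13.6% = +72.4%.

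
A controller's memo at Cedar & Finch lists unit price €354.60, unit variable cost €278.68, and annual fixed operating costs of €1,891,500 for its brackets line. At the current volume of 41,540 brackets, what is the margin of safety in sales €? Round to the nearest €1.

€5,895,444

Unit CM = price − variable cost = €354.60 − €278.68 = €75.92. Break-even units = €1,891,500 ÷ €75.92 = 24,914.38; break-even revenue = 24,914.38 × €354.60 = €8,834,640.41.
Current sales = 41,540 × €354.60 = €14,730,084.00.
Margin of safety = €14,730,084.00 − €8,834,640.41 = €5,895,444.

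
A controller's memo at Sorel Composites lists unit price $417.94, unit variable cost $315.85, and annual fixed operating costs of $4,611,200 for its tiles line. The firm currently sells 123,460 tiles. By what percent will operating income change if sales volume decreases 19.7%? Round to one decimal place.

Contribution at this volume is 123,460 × $102.09 = $12,604,031.40.
Subtracting fixed costs: EBIT = $12,604,031.40 − $4,611,200 = $7,992,831.40.
So DOL = total CM / EBIT = $12,604,031.40 / $7,992,831.40 = 1.5769.
Operating income changes by 1.5769 × -19.7% = -31.1%.

-31.1%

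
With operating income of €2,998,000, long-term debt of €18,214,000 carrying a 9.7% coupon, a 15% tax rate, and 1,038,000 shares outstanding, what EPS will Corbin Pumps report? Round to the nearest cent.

Pre-tax income = €2,998,000 − €1,766,758.00 = €1,231,242.00.
Net income = €1,231,242.00 × (1 − 0.15) = €1,046,555.70.
Per share: €1,046,555.70 / 1,038,000 shares = €1.01.

€1.01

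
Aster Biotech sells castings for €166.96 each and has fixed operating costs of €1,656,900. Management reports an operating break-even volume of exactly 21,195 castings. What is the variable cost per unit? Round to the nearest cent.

€88.79

Contribution per unit must be FC / Q = €1,656,900 / 21,195 = €78.1741.
Variable cost per unit = €166.96 − €78.1741 = €88.79.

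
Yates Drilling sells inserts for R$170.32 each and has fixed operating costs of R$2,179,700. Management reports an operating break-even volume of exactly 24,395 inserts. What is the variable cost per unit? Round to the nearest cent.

At break-even, FC = Q × (P − VC), so P − VC = R$2,179,700 ÷ 24,395 = R$89.3503.
Variable cost per unit = R$170.32 − R$89.3503 = R$80.97.

R$80.97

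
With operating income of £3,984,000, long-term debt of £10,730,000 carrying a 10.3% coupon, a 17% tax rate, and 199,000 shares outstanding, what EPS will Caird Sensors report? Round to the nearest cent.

Interest = £1,105,190.00, so EBT = £3,984,000 − £1,105,190.00 = £2,878,810.00.
After tax at 17%: net income = £2,878,810.00 × 0.83 = £2,389,412.30.
EPS = £2,389,412.30 ÷ 199,000 = £12.01.

£12.01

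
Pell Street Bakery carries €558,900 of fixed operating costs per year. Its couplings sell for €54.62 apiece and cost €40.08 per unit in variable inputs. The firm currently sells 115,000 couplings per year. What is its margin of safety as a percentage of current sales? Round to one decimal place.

66.6%

Each unit contributes €54.62 − €40.08 = €14.54. Break-even units = €558,900 ÷ €14.54 = 38,438.79; break-even revenue = 38,438.79 × €54.62 = €2,099,526.69.
Current sales = 115,000 × €54.62 = €6,281,300.00.
Margin of safety = (€6,281,300.00 − €2,099,526.69) ÷ €6,281,300.00 = 66.6%.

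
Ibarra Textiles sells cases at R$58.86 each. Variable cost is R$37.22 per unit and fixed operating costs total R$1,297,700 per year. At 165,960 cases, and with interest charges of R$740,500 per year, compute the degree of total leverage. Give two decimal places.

Total contribution margin = 165,960 × R$21.64 = R$3,591,374.40.
Subtracting fixed costs: EBIT = R$3,591,374.40 − R$1,297,700 = R$2,293,674.40. Interest = R$740,500.00.
DOL = R$3,591,374.40 ÷ R$2,293,674.40 = 1.5658; DFL = R$2,293,674.40 ÷ R$1,553,174.40 = 1.4768.
DCL = DOL × DFL = 1.5658 × 1.4768 = 2.3124.

2.31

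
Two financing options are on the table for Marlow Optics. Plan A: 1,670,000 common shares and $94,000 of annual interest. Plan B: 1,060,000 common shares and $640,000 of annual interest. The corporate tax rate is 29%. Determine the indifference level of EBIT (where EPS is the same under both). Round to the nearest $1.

At indifference, (EBIT − 94,000)(1 − t)/1,670,000 = (EBIT − 640,000)(1 − t)/1,060,000.
Cancelling (1 − t) and cross-multiplying: 1,060,000·(EBIT − 94,000) = 1,670,000·(EBIT − 640,000).
Solving, EBIT = (640,000·1,670,000 − 94,000·1,060,000) / (1,670,000 − 1,060,000) = 969,160,000,000 / 610,000 = 1,588,786.89.

$1,588,787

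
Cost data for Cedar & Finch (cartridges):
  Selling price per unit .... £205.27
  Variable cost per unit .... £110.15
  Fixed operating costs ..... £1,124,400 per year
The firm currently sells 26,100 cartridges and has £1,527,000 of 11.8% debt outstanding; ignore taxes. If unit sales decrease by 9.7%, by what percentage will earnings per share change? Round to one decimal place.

-20.4%

Total contribution margin = 26,100 × £95.12 = £2,482,632.00.
Subtracting fixed costs: EBIT = £2,482,632.00 − £1,124,400 = £1,358,232.00.
Interest = £180,186.00, so EBIT − I = £1,178,046.00.
DCL = total CM / (EBIT − I) = £2,482,632.00 / £1,178,046.00 = 2.1074.
EPS therefore changes by 2.1074 × (-9.7%) = -20.4%.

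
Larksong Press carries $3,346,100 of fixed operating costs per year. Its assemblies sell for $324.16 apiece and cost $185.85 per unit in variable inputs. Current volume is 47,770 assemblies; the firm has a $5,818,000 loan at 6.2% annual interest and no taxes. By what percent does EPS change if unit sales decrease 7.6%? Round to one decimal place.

-17.3%

At 47,770 units, contribution = 47,770 × $138.31 = $6,607,068.70.
Operating income = contribution − fixed costs = $6,607,068.70 − $3,346,100 = $3,260,968.70.
After interest of $360,716.00, pre-tax earnings = $2,900,252.70.
DCL = total CM / (EBIT − I) = $6,607,068.70 / $2,900,252.70 = 2.2781.
%ΔEPS = DCL × %ΔSales = 2.2781 × -7.6% = -17.3%.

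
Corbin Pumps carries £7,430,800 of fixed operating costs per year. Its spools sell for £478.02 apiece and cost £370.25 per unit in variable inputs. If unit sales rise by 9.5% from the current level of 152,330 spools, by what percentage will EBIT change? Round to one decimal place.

+17.4%

Contribution at this volume is 152,330 × £107.77 = £16,416,604.10.
EBIT = £16,416,604.10 − £7,430,800 = £8,985,804.10.
DOL = contribution ÷ EBIT = £16,416,604.10 ÷ £8,985,804.10 = 1.8269.
%ΔEBIT = DOL × %ΔSales = 1.8269 × +9.5% = +17.4%.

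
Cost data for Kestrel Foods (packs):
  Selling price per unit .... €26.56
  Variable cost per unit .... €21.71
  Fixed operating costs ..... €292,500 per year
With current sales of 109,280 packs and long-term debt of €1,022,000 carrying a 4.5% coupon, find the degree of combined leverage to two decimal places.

Total contribution margin = 109,280 × €4.85 = €530,008.00.
Subtracting fixed costs: EBIT = €530,008.00 − €292,500 = €237,508.00. Interest = €45,990.00, so EBIT − I = €191,518.00.
Degree of total leverage = total CM / (EBIT − interest) = €530,008.00 / €191,518.00 = 2.7674.

2.77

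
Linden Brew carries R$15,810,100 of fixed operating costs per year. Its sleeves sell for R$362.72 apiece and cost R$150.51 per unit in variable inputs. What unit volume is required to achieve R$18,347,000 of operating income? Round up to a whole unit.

Each unit contributes R$362.72 − R$150.51 = R$212.21.
Units = (FC + target) / CM = (R$15,810,100 + R$18,347,000) / R$212.21 = 160,958.96, so 160,959 sleeves.

160,959 sleeves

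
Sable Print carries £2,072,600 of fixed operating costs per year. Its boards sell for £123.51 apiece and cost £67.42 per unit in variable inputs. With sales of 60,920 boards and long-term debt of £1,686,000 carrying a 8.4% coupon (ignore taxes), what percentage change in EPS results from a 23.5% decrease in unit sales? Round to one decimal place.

Contribution at this volume is 60,920 × £56.09 = £3,417,002.80.
Operating income = contribution − fixed costs = £3,417,002.80 − £2,072,600 = £1,344,402.80.
Interest = £141,624.00, so EBIT − I = £1,202,778.80.
Degree of combined leverage = contribution ÷ (EBIT − I) = £3,417,002.80 ÷ £1,202,778.80 = 2.8409.
EPS therefore changes by 2.8409 × (-23.5%) = -66.8%.

-66.8%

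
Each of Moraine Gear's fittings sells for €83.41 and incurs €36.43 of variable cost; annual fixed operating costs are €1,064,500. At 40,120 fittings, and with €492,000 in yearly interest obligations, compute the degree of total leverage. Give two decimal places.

At 40,120 units, contribution = 40,120 × €46.98 = €1,884,837.60.
Operating income = contribution − fixed costs = €1,884,837.60 − €1,064,500 = €820,337.60. Interest = €492,000.00.
DOL = €1,884,837.60 ÷ €820,337.60 = 2.2976; DFL = €820,337.60 ÷ €328,337.60 = 2.4985.
Combined leverage = 2.2976 × 2.4985 = 5.7406.

5.74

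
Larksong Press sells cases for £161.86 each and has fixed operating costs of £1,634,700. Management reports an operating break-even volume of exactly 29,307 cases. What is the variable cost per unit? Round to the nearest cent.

£106.08

At break-even, FC = Q × (P − VC), so P − VC = £1,634,700 ÷ 29,307 = £55.7785.
Variable cost per unit = £161.86 − £55.7785 = £106.08.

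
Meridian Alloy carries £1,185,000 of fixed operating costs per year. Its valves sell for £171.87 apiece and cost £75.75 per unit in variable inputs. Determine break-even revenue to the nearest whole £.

£2,118,872

Contribution margin per unit = £171.87 − £75.75 = £96.12, a CM ratio of £96.12 ÷ £171.87 = 0.5593.
Break-even revenue = fixed costs × price ÷ CM = £1,185,000 × £171.87 ÷ £96.12 = £2,118,872.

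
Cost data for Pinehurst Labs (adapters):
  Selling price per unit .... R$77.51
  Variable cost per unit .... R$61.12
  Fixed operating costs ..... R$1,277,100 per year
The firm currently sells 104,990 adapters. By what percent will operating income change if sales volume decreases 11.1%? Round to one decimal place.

-43.1%

At 104,990 units, contribution = 104,990 × R$16.39 = R$1,720,786.10.
Subtracting fixed costs: EBIT = R$1,720,786.10 − R$1,277,100 = R$443,686.10.
Degree of operating leverage = R$1,720,786.10 / R$443,686.10 = 3.8784.
Operating income changes by 3.8784 × -11.1% = -43.1%.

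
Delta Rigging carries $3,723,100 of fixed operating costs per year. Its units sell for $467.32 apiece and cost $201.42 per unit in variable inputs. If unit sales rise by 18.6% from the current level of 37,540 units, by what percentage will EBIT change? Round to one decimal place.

Total contribution margin = 37,540 × $265.90 = $9,981,886.00.
EBIT = $9,981,886.00 − $3,723,100 = $6,258,786.00.
So DOL = total CM / EBIT = $9,981,886.00 / $6,258,786.00 = 1.5949.
%ΔEBIT = DOL × %ΔSales = 1.5949 × +18.6% = +29.7%.

+29.7%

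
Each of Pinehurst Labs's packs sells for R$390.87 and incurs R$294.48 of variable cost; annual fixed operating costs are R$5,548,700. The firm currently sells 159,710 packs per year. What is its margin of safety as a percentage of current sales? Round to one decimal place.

Each unit contributes R$390.87 − R$294.48 = R$96.39. Break-even units = R$5,548,700 ÷ R$96.39 = 57,565.10; break-even revenue = 57,565.10 × R$390.87 = R$22,500,470.68.
Current sales = 159,710 × R$390.87 = R$62,425,847.70.
Margin of safety = (R$62,425,847.70 − R$22,500,470.68) ÷ R$62,425,847.70 = 64.0%.

64.0%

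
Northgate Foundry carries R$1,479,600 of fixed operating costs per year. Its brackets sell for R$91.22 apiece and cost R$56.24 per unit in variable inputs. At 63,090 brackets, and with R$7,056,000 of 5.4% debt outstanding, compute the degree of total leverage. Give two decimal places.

6.37

Total contribution margin = 63,090 × R$34.98 = R$2,206,888.20.
Operating income = contribution − fixed costs = R$2,206,888.20 − R$1,479,600 = R$727,288.20. Interest = R$381,024.00.
DOL = R$2,206,888.20 ÷ R$727,288.20 = 3.0344; DFL = R$727,288.20 ÷ R$346,264.20 = 2.1004.
DCL = DOL × DFL = 3.0344 × 2.1004 = 6.3735.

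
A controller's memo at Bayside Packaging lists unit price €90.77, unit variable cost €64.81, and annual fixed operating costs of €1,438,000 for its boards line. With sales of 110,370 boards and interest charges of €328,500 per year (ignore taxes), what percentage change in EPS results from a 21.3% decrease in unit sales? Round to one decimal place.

Total contribution margin = 110,370 × €25.96 = €2,865,205.20.
Subtracting fixed costs: EBIT = €2,865,205.20 − €1,438,000 = €1,427,205.20.
After interest of €328,500.00, pre-tax earnings = €1,098,705.20.
Degree of combined leverage = contribution ÷ (EBIT − I) = €2,865,205.20 ÷ €1,098,705.20 = 2.6078.
%ΔEPS = DCL × %ΔSales = 2.6078 × -21.3% = -55.5%.

-55.5%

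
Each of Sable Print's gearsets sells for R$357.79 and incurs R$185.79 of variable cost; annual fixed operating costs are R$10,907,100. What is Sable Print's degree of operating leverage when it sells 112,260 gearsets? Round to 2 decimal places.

Contribution at this volume is 112,260 × R$172.00 = R$19,308,720.00.
EBIT = R$19,308,720.00 − R$10,907,100 = R$8,401,620.00.
DOL = contribution ÷ EBIT = R$19,308,720.00 ÷ R$8,401,620.00 = 2.2982.

2.30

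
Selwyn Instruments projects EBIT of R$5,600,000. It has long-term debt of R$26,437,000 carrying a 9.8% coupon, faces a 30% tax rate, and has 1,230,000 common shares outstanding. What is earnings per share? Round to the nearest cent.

R$1.71

Interest = R$2,590,826.00, so EBT = R$5,600,000 − R$2,590,826.00 = R$3,009,174.00.
Net income = R$3,009,174.00 × (1 − 0.30) = R$2,106,421.80.
EPS = R$2,106,421.80 ÷ 1,230,000 = R$1.71.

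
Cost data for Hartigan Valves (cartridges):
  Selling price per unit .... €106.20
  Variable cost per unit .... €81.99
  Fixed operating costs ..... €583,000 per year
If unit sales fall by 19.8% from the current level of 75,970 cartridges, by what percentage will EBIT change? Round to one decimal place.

Total contribution margin = 75,970 × €24.21 = €1,839,233.70.
Operating income = contribution − fixed costs = €1,839,233.70 − €583,000 = €1,256,233.70.
So DOL = total CM / EBIT = €1,839,233.70 / €1,256,233.70 = 1.4641.
Operating income changes by 1.4641 × -19.8% = -29.0%.

-29.0%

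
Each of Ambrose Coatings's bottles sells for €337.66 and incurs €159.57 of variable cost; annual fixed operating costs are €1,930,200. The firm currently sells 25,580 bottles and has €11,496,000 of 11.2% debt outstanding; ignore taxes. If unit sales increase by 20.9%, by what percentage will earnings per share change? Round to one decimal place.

+71.2%

At 25,580 units, contribution = 25,580 × €178.09 = €4,555,542.20.
Subtracting fixed costs: EBIT = €4,555,542.20 − €1,930,200 = €2,625,342.20.
After interest of €1,287,552.00, pre-tax earnings = €1,337,790.20.
Degree of combined leverage = contribution ÷ (EBIT − I) = €4,555,542.20 ÷ €1,337,790.20 = 3.4053.
EPS therefore changes by 3.4053 × (+20.9%) = +71.2%.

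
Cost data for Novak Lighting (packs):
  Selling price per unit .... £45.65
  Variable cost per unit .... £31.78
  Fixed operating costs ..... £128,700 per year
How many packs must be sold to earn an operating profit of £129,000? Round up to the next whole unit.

Unit CM = price − variable cost = £45.65 − £31.78 = £13.87.
Required volume = (fixed costs + target profit) ÷ CM = (£128,700 + £129,000) ÷ £13.87 = 18,579.67, so 18,580 packs.

18,580 packs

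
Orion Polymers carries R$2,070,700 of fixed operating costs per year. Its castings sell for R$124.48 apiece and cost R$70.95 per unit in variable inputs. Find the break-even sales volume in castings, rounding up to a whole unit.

Contribution margin per unit = R$124.48 − R$70.95 = R$53.53.
Break-even Q = R$2,070,700 / R$53.53 = 38,682.98 → 38,683 castings.

38,683 castings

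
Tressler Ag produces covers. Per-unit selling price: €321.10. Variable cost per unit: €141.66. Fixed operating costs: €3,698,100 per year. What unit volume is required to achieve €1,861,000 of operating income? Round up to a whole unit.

Each unit contributes €321.10 − €141.66 = €179.44.
Units = (FC + target) / CM = (€3,698,100 + €1,861,000) / €179.44 = 30,980.27, so 30,981 covers.

30,981 covers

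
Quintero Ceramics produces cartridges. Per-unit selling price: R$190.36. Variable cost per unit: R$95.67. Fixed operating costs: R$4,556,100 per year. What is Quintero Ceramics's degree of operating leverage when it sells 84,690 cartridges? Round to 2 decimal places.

2.32

Contribution at this volume is 84,690 × R$94.69 = R$8,019,296.10.
Subtracting fixed costs: EBIT = R$8,019,296.10 − R$4,556,100 = R$3,463,196.10.
Degree of operating leverage = R$8,019,296.10 / R$3,463,196.10 = 2.3156.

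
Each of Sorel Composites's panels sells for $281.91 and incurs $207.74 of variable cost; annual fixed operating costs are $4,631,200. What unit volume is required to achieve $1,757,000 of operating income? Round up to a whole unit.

86,130 panels

Each unit contributes $281.91 − $207.74 = $74.17.
Required volume = (fixed costs + target profit) ÷ CM = ($4,631,200 + $1,757,000) ÷ $74.17 = 86,129.16, so 86,130 panels.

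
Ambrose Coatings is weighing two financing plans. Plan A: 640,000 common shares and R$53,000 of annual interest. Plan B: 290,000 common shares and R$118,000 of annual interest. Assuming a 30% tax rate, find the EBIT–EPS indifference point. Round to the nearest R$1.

Set EPS_A = EPS_B: (EBIT − R$53,000)(1 − 0.30) ÷ 640,000 = (EBIT − R$118,000)(1 − 0.30) ÷ 290,000.
Cancelling (1 − t) and cross-multiplying: 290,000·(EBIT − 53,000) = 640,000·(EBIT − 118,000).
EBIT × (640,000 − 290,000) = 118,000 × 640,000 − 53,000 × 290,000 = 60,150,000,000, so EBIT = 60,150,000,000 ÷ 350,000 = 171,857.14.

R$171,857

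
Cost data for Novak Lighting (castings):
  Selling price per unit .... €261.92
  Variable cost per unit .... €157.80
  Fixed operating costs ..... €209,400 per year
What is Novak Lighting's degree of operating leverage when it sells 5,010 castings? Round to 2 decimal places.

At 5,010 units, contribution = 5,010 × €104.12 = €521,641.20.
EBIT = €521,641.20 − €209,400 = €312,241.20.
Degree of operating leverage = €521,641.20 / €312,241.20 = 1.6706.

1.67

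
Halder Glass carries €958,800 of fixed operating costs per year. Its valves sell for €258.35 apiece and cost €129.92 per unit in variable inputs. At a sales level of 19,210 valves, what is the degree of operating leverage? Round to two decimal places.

At 19,210 units, contribution = 19,210 × €128.43 = €2,467,140.30.
Subtracting fixed costs: EBIT = €2,467,140.30 − €958,800 = €1,508,340.30.
Degree of operating leverage = €2,467,140.30 / €1,508,340.30 = 1.6357.

1.64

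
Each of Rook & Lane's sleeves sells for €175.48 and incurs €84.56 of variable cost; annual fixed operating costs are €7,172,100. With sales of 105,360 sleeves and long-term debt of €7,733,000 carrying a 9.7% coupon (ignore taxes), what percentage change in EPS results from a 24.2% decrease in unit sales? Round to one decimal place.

-139.9%

Total contribution margin = 105,360 × €90.92 = €9,579,331.20.
EBIT = €9,579,331.20 − €7,172,100 = €2,407,231.20.
Interest = €750,101.00, so EBIT − I = €1,657,130.20.
Degree of combined leverage = contribution ÷ (EBIT − I) = €9,579,331.20 ÷ €1,657,130.20 = 5.7807.
EPS therefore changes by 5.7807 × (-24.2%) = -139.9%.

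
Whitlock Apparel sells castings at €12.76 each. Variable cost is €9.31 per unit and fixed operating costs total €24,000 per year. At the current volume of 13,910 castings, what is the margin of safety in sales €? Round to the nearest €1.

€88,726

Each unit contributes €12.76 − €9.31 = €3.45. Break-even units = €24,000 ÷ €3.45 = 6,956.52; break-even revenue = 6,956.52 × €12.76 = €88,765.22.
Actual sales revenue = 13,910 × €12.76 = €177,491.60.
Margin of safety = €177,491.60 − €88,765.22 = €88,726.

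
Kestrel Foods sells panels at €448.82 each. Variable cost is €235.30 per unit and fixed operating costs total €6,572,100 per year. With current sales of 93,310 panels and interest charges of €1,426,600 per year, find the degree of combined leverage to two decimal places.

1.67

At 93,310 units, contribution = 93,310 × €213.52 = €19,923,551.20.
Subtracting fixed costs: EBIT = €19,923,551.20 − €6,572,100 = €13,351,451.20. Interest = €1,426,600.00, so EBIT − I = €11,924,851.20.
DCL = contribution ÷ (EBIT − I) = €19,923,551.20 ÷ €11,924,851.20 = 1.6708.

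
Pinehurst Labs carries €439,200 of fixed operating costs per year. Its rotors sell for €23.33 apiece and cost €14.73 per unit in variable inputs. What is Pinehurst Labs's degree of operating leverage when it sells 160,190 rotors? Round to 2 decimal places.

1.47

Total contribution margin = 160,190 × €8.60 = €1,377,634.00.
Subtracting fixed costs: EBIT = €1,377,634.00 − €439,200 = €938,434.00.
DOL = contribution ÷ EBIT = €1,377,634.00 ÷ €938,434.00 = 1.4680.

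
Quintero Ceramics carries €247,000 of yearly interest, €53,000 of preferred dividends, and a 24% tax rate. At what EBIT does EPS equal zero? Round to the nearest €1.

Grossing the preferred dividend up to pre-tax terms: €53,000 / (1 − 0.24) = €69,736.84.
Financial break-even EBIT = interest + D_p ÷ (1 − t) = €247,000 + €69,736.84 = €316,736.84.

€316,737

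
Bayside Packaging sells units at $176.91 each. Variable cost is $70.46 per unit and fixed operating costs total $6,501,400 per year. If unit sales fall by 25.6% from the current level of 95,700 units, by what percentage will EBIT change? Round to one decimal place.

Total contribution margin = 95,700 × $106.45 = $10,187,265.00.
EBIT = $10,187,265.00 − $6,501,400 = $3,685,865.00.
DOL = contribution ÷ EBIT = $10,187,265.00 ÷ $3,685,865.00 = 2.7639.
Operating income changes by 2.7639 × -25.6% = -70.8%.

-70.8%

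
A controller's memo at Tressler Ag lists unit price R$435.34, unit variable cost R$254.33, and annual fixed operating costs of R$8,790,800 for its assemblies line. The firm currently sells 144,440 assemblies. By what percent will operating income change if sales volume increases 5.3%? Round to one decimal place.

Contribution at this volume is 144,440 × R$181.01 = R$26,145,084.40.
Subtracting fixed costs: EBIT = R$26,145,084.40 − R$8,790,800 = R$17,354,284.40.
So DOL = total CM / EBIT = R$26,145,084.40 / R$17,354,284.40 = 1.5065.
Operating income changes by 1.5065 × +5.3% = +8.0%.

+8.0%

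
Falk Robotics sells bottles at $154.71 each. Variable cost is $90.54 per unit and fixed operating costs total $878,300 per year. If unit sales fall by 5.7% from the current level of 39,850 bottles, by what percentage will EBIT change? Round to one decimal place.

At 39,850 units, contribution = 39,850 × $64.17 = $2,557,174.50.
Subtracting fixed costs: EBIT = $2,557,174.50 − $878,300 = $1,678,874.50.
So DOL = total CM / EBIT = $2,557,174.50 / $1,678,874.50 = 1.5231.
So EBIT moves 1.5231 × (-5.7%) = -8.7%.

-8.7%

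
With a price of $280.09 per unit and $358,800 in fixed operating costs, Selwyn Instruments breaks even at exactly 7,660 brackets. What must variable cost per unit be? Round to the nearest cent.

$233.25

At break-even, FC = Q × (P − VC), so P − VC = $358,800 ÷ 7,660 = $46.8407.
Hence VC = price − CM = $280.09 − $46.8407 = $233.25.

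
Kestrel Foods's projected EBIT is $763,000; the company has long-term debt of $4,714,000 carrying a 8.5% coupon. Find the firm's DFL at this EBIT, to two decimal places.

Interest = $400,690.00.
DFL = EBIT ÷ (EBIT − I) = $763,000 ÷ ($763,000 − $400,690.00) = $763,000 ÷ $362,310.00 = 2.1059.

2.11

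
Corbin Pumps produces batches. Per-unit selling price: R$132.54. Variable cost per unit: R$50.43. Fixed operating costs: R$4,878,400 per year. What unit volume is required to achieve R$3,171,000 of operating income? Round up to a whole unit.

98,032 batches

Contribution margin per unit = R$132.54 − R$50.43 = R$82.11.
Required volume = (fixed costs + target profit) ÷ CM = (R$4,878,400 + R$3,171,000) ÷ R$82.11 = 98,031.91, so 98,032 batches.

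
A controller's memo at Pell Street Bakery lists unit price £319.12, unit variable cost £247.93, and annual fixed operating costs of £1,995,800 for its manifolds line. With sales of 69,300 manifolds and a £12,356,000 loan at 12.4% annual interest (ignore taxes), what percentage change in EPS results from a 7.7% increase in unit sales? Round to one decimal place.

Total contribution margin = 69,300 × £71.19 = £4,933,467.00.
EBIT = £4,933,467.00 − £1,995,800 = £2,937,667.00.
After interest of £1,532,144.00, pre-tax earnings = £1,405,523.00.
DCL = total CM / (EBIT − I) = £4,933,467.00 / £1,405,523.00 = 3.5101.
EPS therefore changes by 3.5101 × (+7.7%) = +27.0%.

+27.0%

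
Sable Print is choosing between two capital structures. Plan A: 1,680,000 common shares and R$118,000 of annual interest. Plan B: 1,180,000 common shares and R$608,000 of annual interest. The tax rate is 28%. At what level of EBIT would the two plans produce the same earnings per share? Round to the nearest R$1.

Set EPS_A = EPS_B: (EBIT − R$118,000)(1 − 0.28) ÷ 1,680,000 = (EBIT − R$608,000)(1 − 0.28) ÷ 1,180,000.
The (1 − t) factor cancels: (EBIT − 118,000) × 1,180,000 = (EBIT − 608,000) × 1,680,000.
Solving, EBIT = (608,000·1,680,000 − 118,000·1,180,000) / (1,680,000 − 1,180,000) = 882,200,000,000 / 500,000 = 1,764,400.00.

R$1,764,400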